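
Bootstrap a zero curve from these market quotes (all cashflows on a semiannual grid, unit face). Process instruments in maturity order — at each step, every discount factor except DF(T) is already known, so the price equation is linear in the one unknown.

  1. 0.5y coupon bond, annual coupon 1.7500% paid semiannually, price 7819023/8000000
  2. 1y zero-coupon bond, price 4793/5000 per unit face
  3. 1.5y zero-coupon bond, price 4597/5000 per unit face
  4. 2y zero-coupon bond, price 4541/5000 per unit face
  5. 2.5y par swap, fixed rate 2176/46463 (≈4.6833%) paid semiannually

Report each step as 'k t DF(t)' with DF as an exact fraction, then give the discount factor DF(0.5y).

step 1 [0.5y] bond c/2=7/800: DF=(7819023/8000000 − 7/800·(0))/(1+7/800) = 9689/10000 ≈ 0.968900
step 2 [1y] zero: DF = P = 4793/5000 ≈ 0.958600
step 3 [1.5y] zero: DF = P = 4597/5000 ≈ 0.919400
step 4 [2y] zero: DF = P = 4541/5000 ≈ 0.908200
step 5 [2.5y] swap r/2=1088/46463: DF=(1 − 1088/46463·(0.968900+0.958600+0.919400+0.908200))/(1+1088/46463) = 557/625 ≈ 0.891200

1 1/2 9689/10000
2 1 4793/5000
3 3/2 4597/5000
4 2 4541/5000
5 5/2 557/625
DF(0.5y) = 9689/10000 ≈ 0.968900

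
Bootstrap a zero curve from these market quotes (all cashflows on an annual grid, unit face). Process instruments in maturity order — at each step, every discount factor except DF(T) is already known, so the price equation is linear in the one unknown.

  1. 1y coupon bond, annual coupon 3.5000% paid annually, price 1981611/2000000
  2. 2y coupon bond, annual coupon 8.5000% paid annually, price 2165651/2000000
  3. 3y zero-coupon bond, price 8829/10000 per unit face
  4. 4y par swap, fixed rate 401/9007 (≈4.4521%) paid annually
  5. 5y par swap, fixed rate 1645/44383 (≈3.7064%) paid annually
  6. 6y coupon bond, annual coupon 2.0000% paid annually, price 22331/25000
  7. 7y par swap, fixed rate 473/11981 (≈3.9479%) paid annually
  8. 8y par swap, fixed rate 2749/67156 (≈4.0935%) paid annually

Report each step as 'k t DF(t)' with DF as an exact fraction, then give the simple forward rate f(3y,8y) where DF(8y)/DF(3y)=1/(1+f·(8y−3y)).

step 1 [1y] bond c/1=7/200: DF=(1981611/2000000 − 7/200·(0))/(1+7/200) = 9573/10000 ≈ 0.957300
step 2 [2y] bond c/1=17/200: DF=(2165651/2000000 − 17/200·(0.957300))/(1+17/200) = 923/1000 ≈ 0.923000
step 3 [3y] zero: DF = P = 8829/10000 ≈ 0.882900
step 4 [4y] swap r/1=401/9007: DF=(1 − 401/9007·(0.957300+0.923000+0.882900))/(1+401/9007) = 2099/2500 ≈ 0.839600
step 5 [5y] swap r/1=1645/44383: DF=(1 − 1645/44383·(0.957300+0.923000+0.882900+0.839600))/(1+1645/44383) = 1671/2000 ≈ 0.835500
step 6 [6y] bond c/1=1/50: DF=(22331/25000 − 1/50·(0.957300+0.923000+0.882900+0.839600+0.835500))/(1+1/50) = 7887/10000 ≈ 0.788700
step 7 [7y] swap r/1=473/11981: DF=(1 − 473/11981·(0.957300+0.923000+0.882900+0.839600+0.835500+0.788700))/(1+473/11981) = 1527/2000 ≈ 0.763500
step 8 [8y] swap r/1=2749/67156: DF=(1 − 2749/67156·(0.957300+0.923000+0.882900+0.839600+0.835500+0.788700+0.763500))/(1+2749/67156) = 7251/10000 ≈ 0.725100

1 1 9573/10000
2 2 923/1000
3 3 8829/10000
4 4 2099/2500
5 5 1671/2000
6 6 7887/10000
7 7 1527/2000
8 8 7251/10000
f(3y,8y) = ((8829/10000)/(7251/10000) − 1)/(5) = 526/12085 ≈ 4.3525%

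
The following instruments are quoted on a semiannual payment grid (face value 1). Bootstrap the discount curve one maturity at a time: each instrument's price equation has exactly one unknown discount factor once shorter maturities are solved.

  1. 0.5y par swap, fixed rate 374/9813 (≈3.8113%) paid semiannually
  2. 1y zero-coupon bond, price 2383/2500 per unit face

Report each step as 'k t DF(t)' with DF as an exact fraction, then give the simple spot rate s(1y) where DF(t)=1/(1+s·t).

1 1/2 9813/10000
2 1 2383/2500
s(1y) = (1/(2383/2500) − 1)/(1) = 117/2383 ≈ 4.9098%

step 1 [0.5y] swap r/2=187/9813: DF=(1 − 187/9813·(0))/(1+187/9813) = 9813/10000 ≈ 0.981300
step 2 [1y] zero: DF = P = 2383/2500 ≈ 0.953200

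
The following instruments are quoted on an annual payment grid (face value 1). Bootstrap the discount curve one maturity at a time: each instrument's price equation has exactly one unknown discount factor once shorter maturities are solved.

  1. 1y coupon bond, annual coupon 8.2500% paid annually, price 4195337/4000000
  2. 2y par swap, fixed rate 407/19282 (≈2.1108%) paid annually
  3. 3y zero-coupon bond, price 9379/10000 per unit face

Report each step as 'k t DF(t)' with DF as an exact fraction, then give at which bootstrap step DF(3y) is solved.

1 1 9689/10000
2 2 9593/10000
3 3 9379/10000
DF(3y) is solved at step 3

step 1 [1y] bond c/1=33/400: DF=(4195337/4000000 − 33/400·(0))/(1+33/400) = 9689/10000 ≈ 0.968900
step 2 [2y] swap r/1=407/19282: DF=(1 − 407/19282·(0.968900))/(1+407/19282) = 9593/10000 ≈ 0.959300
step 3 [3y] zero: DF = P = 9379/10000 ≈ 0.937900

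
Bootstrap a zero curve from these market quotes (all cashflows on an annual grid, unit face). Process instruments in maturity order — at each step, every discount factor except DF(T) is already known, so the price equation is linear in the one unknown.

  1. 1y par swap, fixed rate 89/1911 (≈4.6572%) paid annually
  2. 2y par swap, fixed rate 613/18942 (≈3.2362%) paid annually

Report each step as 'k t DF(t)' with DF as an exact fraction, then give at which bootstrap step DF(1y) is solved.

step 1 [1y] swap r/1=89/1911: DF=(1 − 89/1911·(0))/(1+89/1911) = 1911/2000 ≈ 0.955500
step 2 [2y] swap r/1=613/18942: DF=(1 − 613/18942·(0.955500))/(1+613/18942) = 9387/10000 ≈ 0.938700

1 1 1911/2000
2 2 9387/10000
DF(1y) is solved at step 1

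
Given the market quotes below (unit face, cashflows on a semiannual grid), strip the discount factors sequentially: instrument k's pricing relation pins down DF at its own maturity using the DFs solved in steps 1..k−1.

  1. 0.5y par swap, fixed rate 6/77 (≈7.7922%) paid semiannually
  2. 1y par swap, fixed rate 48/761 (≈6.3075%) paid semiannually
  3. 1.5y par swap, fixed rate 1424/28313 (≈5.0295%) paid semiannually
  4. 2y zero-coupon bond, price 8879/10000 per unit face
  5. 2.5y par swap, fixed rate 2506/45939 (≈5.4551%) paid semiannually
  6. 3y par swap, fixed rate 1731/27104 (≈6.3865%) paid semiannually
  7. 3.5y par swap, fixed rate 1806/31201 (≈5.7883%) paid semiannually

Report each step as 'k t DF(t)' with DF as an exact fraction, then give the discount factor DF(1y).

step 1 [0.5y] swap r/2=3/77: DF=(1 − 3/77·(0))/(1+3/77) = 77/80 ≈ 0.962500
step 2 [1y] swap r/2=24/761: DF=(1 − 24/761·(0.962500))/(1+24/761) = 47/50 ≈ 0.940000
step 3 [1.5y] swap r/2=712/28313: DF=(1 − 712/28313·(0.962500+0.940000))/(1+712/28313) = 1161/1250 ≈ 0.928800
step 4 [2y] zero: DF = P = 8879/10000 ≈ 0.887900
step 5 [2.5y] swap r/2=1253/45939: DF=(1 − 1253/45939·(0.962500+0.940000+0.928800+0.887900))/(1+1253/45939) = 8747/10000 ≈ 0.874700
step 6 [3y] swap r/2=1731/54208: DF=(1 − 1731/54208·(0.962500+0.940000+0.928800+0.887900+0.874700))/(1+1731/54208) = 8269/10000 ≈ 0.826900
step 7 [3.5y] swap r/2=903/31201: DF=(1 − 903/31201·(0.962500+0.940000+0.928800+0.887900+0.874700+0.826900))/(1+903/31201) = 4097/5000 ≈ 0.819400

1 1/2 77/80
2 1 47/50
3 3/2 1161/1250
4 2 8879/10000
5 5/2 8747/10000
6 3 8269/10000
7 7/2 4097/5000
DF(1y) = 47/50 ≈ 0.940000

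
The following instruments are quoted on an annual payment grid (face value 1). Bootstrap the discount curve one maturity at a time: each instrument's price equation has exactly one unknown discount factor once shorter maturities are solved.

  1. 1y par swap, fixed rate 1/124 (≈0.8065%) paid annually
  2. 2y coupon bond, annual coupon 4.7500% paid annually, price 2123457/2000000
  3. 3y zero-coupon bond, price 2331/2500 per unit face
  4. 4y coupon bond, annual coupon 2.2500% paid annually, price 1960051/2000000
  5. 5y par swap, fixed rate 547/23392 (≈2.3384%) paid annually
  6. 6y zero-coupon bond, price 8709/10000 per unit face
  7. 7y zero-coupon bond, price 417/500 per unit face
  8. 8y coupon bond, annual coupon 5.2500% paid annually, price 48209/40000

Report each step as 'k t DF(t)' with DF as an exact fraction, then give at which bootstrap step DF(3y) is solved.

1 1 124/125
2 2 4843/5000
3 3 2331/2500
4 4 2237/2500
5 5 4453/5000
6 6 8709/10000
7 7 417/500
8 8 8267/10000
DF(3y) is solved at step 3

step 1 [1y] swap r/1=1/124: DF=(1 − 1/124·(0))/(1+1/124) = 124/125 ≈ 0.992000
step 2 [2y] bond c/1=19/400: DF=(2123457/2000000 − 19/400·(0.992000))/(1+19/400) = 4843/5000 ≈ 0.968600
step 3 [3y] zero: DF = P = 2331/2500 ≈ 0.932400
step 4 [4y] bond c/1=9/400: DF=(1960051/2000000 − 9/400·(0.992000+0.968600+0.932400))/(1+9/400) = 2237/2500 ≈ 0.894800
step 5 [5y] swap r/1=547/23392: DF=(1 − 547/23392·(0.992000+0.968600+0.932400+0.894800))/(1+547/23392) = 4453/5000 ≈ 0.890600
step 6 [6y] zero: DF = P = 8709/10000 ≈ 0.870900
step 7 [7y] zero: DF = P = 417/500 ≈ 0.834000
step 8 [8y] bond c/1=21/400: DF=(48209/40000 − 21/400·(0.992000+0.968600+0.932400+0.894800+0.890600+0.870900+0.834000))/(1+21/400) = 8267/10000 ≈ 0.826700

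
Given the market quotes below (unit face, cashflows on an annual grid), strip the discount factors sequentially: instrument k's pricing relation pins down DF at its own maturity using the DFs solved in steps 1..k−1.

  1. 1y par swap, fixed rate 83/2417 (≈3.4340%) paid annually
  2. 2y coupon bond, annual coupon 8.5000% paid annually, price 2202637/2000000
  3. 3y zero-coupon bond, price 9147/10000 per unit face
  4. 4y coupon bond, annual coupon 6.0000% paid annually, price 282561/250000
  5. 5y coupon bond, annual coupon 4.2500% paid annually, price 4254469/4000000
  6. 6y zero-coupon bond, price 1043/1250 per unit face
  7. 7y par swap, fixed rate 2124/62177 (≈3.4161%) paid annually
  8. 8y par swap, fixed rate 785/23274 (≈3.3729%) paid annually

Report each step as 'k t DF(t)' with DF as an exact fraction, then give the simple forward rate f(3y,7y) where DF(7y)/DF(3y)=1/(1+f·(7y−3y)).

step 1 [1y] swap r/1=83/2417: DF=(1 − 83/2417·(0))/(1+83/2417) = 2417/2500 ≈ 0.966800
step 2 [2y] bond c/1=17/200: DF=(2202637/2000000 − 17/200·(0.966800))/(1+17/200) = 9393/10000 ≈ 0.939300
step 3 [3y] zero: DF = P = 9147/10000 ≈ 0.914700
step 4 [4y] bond c/1=3/50: DF=(282561/250000 − 3/50·(0.966800+0.939300+0.914700))/(1+3/50) = 4533/5000 ≈ 0.906600
step 5 [5y] bond c/1=17/400: DF=(4254469/4000000 − 17/400·(0.966800+0.939300+0.914700+0.906600))/(1+17/400) = 8683/10000 ≈ 0.868300
step 6 [6y] zero: DF = P = 1043/1250 ≈ 0.834400
step 7 [7y] swap r/1=2124/62177: DF=(1 − 2124/62177·(0.966800+0.939300+0.914700+0.906600+0.868300+0.834400))/(1+2124/62177) = 1969/2500 ≈ 0.787600
step 8 [8y] swap r/1=785/23274: DF=(1 − 785/23274·(0.966800+0.939300+0.914700+0.906600+0.868300+0.834400+0.787600))/(1+785/23274) = 1529/2000 ≈ 0.764500

1 1 2417/2500
2 2 9393/10000
3 3 9147/10000
4 4 4533/5000
5 5 8683/10000
6 6 1043/1250
7 7 1969/2500
8 8 1529/2000
f(3y,7y) = ((9147/10000)/(1969/2500) − 1)/(4) = 1271/31504 ≈ 4.0344%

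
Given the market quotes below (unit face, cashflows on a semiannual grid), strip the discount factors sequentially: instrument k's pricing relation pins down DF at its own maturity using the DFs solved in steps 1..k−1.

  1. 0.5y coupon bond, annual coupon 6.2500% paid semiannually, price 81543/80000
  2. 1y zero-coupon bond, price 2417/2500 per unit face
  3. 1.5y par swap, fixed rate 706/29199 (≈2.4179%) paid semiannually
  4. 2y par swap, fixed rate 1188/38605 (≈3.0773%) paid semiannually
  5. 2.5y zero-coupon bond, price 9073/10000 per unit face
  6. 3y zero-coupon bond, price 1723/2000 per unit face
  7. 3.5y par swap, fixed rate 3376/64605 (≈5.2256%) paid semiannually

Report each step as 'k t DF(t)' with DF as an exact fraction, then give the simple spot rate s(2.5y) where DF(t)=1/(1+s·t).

step 1 [0.5y] bond c/2=1/32: DF=(81543/80000 − 1/32·(0))/(1+1/32) = 2471/2500 ≈ 0.988400
step 2 [1y] zero: DF = P = 2417/2500 ≈ 0.966800
step 3 [1.5y] swap r/2=353/29199: DF=(1 − 353/29199·(0.988400+0.966800))/(1+353/29199) = 9647/10000 ≈ 0.964700
step 4 [2y] swap r/2=594/38605: DF=(1 − 594/38605·(0.988400+0.966800+0.964700))/(1+594/38605) = 4703/5000 ≈ 0.940600
step 5 [2.5y] zero: DF = P = 9073/10000 ≈ 0.907300
step 6 [3y] zero: DF = P = 1723/2000 ≈ 0.861500
step 7 [3.5y] swap r/2=1688/64605: DF=(1 − 1688/64605·(0.988400+0.966800+0.964700+0.940600+0.907300+0.861500))/(1+1688/64605) = 1039/1250 ≈ 0.831200

1 1/2 2471/2500
2 1 2417/2500
3 3/2 9647/10000
4 2 4703/5000
5 5/2 9073/10000
6 3 1723/2000
7 7/2 1039/1250
s(2.5y) = (1/(9073/10000) − 1)/(5/2) = 1854/45365 ≈ 4.0869%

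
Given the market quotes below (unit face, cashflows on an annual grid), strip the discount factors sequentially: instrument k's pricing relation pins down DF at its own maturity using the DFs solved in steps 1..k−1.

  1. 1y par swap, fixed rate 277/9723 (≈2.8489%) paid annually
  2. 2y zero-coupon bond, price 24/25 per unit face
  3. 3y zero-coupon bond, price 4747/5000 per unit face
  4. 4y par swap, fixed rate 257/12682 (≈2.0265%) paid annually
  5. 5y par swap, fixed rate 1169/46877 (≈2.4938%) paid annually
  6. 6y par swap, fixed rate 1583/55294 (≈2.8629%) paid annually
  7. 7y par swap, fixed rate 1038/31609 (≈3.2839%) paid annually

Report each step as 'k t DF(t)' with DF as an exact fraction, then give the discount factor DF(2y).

1 1 9723/10000
2 2 24/25
3 3 4747/5000
4 4 9229/10000
5 5 8831/10000
6 6 8417/10000
7 7 1981/2500
DF(2y) = 24/25 ≈ 0.960000

step 1 [1y] swap r/1=277/9723: DF=(1 − 277/9723·(0))/(1+277/9723) = 9723/10000 ≈ 0.972300
step 2 [2y] zero: DF = P = 24/25 ≈ 0.960000
step 3 [3y] zero: DF = P = 4747/5000 ≈ 0.949400
step 4 [4y] swap r/1=257/12682: DF=(1 − 257/12682·(0.972300+0.960000+0.949400))/(1+257/12682) = 9229/10000 ≈ 0.922900
step 5 [5y] swap r/1=1169/46877: DF=(1 − 1169/46877·(0.972300+0.960000+0.949400+0.922900))/(1+1169/46877) = 8831/10000 ≈ 0.883100
step 6 [6y] swap r/1=1583/55294: DF=(1 − 1583/55294·(0.972300+0.960000+0.949400+0.922900+0.883100))/(1+1583/55294) = 8417/10000 ≈ 0.841700
step 7 [7y] swap r/1=1038/31609: DF=(1 − 1038/31609·(0.972300+0.960000+0.949400+0.922900+0.883100+0.841700))/(1+1038/31609) = 1981/2500 ≈ 0.792400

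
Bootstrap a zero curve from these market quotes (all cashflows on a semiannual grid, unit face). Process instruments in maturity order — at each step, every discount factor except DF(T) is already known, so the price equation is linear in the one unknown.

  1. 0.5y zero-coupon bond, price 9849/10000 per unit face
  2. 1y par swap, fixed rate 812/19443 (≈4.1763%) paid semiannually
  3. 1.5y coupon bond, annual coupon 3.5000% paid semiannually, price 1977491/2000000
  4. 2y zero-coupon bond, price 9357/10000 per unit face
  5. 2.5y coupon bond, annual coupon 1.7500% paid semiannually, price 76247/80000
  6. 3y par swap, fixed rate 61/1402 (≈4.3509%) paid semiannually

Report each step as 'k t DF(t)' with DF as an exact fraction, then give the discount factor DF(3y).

1 1/2 9849/10000
2 1 4797/5000
3 3/2 9383/10000
4 2 9357/10000
5 5/2 9117/10000
6 3 439/500
DF(3y) = 439/500 ≈ 0.878000

step 1 [0.5y] zero: DF = P = 9849/10000 ≈ 0.984900
step 2 [1y] swap r/2=406/19443: DF=(1 − 406/19443·(0.984900))/(1+406/19443) = 4797/5000 ≈ 0.959400
step 3 [1.5y] bond c/2=7/400: DF=(1977491/2000000 − 7/400·(0.984900+0.959400))/(1+7/400) = 9383/10000 ≈ 0.938300
step 4 [2y] zero: DF = P = 9357/10000 ≈ 0.935700
step 5 [2.5y] bond c/2=7/800: DF=(76247/80000 − 7/800·(0.984900+0.959400+0.938300+0.935700))/(1+7/800) = 9117/10000 ≈ 0.911700
step 6 [3y] swap r/2=61/2804: DF=(1 − 61/2804·(0.984900+0.959400+0.938300+0.935700+0.911700))/(1+61/2804) = 439/500 ≈ 0.878000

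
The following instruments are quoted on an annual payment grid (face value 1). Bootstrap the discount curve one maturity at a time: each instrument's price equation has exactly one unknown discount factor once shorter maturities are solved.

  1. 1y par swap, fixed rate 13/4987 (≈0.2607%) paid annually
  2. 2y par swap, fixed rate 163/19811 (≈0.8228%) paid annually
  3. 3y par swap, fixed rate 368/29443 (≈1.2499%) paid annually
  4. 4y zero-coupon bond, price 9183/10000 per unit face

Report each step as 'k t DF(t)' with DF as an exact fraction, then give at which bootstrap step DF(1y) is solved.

1 1 4987/5000
2 2 9837/10000
3 3 602/625
4 4 9183/10000
DF(1y) is solved at step 1

step 1 [1y] swap r/1=13/4987: DF=(1 − 13/4987·(0))/(1+13/4987) = 4987/5000 ≈ 0.997400
step 2 [2y] swap r/1=163/19811: DF=(1 − 163/19811·(0.997400))/(1+163/19811) = 9837/10000 ≈ 0.983700
step 3 [3y] swap r/1=368/29443: DF=(1 − 368/29443·(0.997400+0.983700))/(1+368/29443) = 602/625 ≈ 0.963200
step 4 [4y] zero: DF = P = 9183/10000 ≈ 0.918300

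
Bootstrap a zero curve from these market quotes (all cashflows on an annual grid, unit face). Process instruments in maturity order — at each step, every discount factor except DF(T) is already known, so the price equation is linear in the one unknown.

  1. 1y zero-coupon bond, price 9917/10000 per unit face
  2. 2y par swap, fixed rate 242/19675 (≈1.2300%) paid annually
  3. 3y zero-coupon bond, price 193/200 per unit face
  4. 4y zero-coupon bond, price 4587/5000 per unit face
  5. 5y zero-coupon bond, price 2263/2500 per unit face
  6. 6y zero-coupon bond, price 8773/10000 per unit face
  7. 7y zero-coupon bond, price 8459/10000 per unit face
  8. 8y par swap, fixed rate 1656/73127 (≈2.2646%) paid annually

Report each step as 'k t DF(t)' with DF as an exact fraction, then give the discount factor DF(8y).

step 1 [1y] zero: DF = P = 9917/10000 ≈ 0.991700
step 2 [2y] swap r/1=242/19675: DF=(1 − 242/19675·(0.991700))/(1+242/19675) = 4879/5000 ≈ 0.975800
step 3 [3y] zero: DF = P = 193/200 ≈ 0.965000
step 4 [4y] zero: DF = P = 4587/5000 ≈ 0.917400
step 5 [5y] zero: DF = P = 2263/2500 ≈ 0.905200
step 6 [6y] zero: DF = P = 8773/10000 ≈ 0.877300
step 7 [7y] zero: DF = P = 8459/10000 ≈ 0.845900
step 8 [8y] swap r/1=1656/73127: DF=(1 − 1656/73127·(0.991700+0.975800+0.965000+0.917400+0.905200+0.877300+0.845900))/(1+1656/73127) = 1043/1250 ≈ 0.834400

1 1 9917/10000
2 2 4879/5000
3 3 193/200
4 4 4587/5000
5 5 2263/2500
6 6 8773/10000
7 7 8459/10000
8 8 1043/1250
DF(8y) = 1043/1250 ≈ 0.834400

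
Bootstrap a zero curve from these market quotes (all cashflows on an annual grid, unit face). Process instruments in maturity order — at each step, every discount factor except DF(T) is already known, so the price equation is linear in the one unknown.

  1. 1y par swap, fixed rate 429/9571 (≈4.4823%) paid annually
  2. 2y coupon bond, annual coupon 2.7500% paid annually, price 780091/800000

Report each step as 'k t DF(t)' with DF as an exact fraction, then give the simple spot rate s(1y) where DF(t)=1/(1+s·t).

step 1 [1y] swap r/1=429/9571: DF=(1 − 429/9571·(0))/(1+429/9571) = 9571/10000 ≈ 0.957100
step 2 [2y] bond c/1=11/400: DF=(780091/800000 − 11/400·(0.957100))/(1+11/400) = 4617/5000 ≈ 0.923400

1 1 9571/10000
2 2 4617/5000
s(1y) = (1/(9571/10000) − 1)/(1) = 429/9571 ≈ 4.4823%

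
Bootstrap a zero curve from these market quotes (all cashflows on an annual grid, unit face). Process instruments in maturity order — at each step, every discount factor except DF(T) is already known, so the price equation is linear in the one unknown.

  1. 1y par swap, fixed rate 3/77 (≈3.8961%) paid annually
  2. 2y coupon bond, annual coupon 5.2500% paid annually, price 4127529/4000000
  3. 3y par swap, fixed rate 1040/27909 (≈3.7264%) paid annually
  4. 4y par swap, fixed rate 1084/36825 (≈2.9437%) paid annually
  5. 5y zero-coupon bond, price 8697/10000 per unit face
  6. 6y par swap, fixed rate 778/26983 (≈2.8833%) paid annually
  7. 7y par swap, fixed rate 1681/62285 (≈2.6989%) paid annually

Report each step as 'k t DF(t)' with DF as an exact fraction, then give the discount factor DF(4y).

1 1 77/80
2 2 2331/2500
3 3 112/125
4 4 2229/2500
5 5 8697/10000
6 6 2111/2500
7 7 8319/10000
DF(4y) = 2229/2500 ≈ 0.891600

step 1 [1y] swap r/1=3/77: DF=(1 − 3/77·(0))/(1+3/77) = 77/80 ≈ 0.962500
step 2 [2y] bond c/1=21/400: DF=(4127529/4000000 − 21/400·(0.962500))/(1+21/400) = 2331/2500 ≈ 0.932400
step 3 [3y] swap r/1=1040/27909: DF=(1 − 1040/27909·(0.962500+0.932400))/(1+1040/27909) = 112/125 ≈ 0.896000
step 4 [4y] swap r/1=1084/36825: DF=(1 − 1084/36825·(0.962500+0.932400+0.896000))/(1+1084/36825) = 2229/2500 ≈ 0.891600
step 5 [5y] zero: DF = P = 8697/10000 ≈ 0.869700
step 6 [6y] swap r/1=778/26983: DF=(1 − 778/26983·(0.962500+0.932400+0.896000+0.891600+0.869700))/(1+778/26983) = 2111/2500 ≈ 0.844400
step 7 [7y] swap r/1=1681/62285: DF=(1 − 1681/62285·(0.962500+0.932400+0.896000+0.891600+0.869700+0.844400))/(1+1681/62285) = 8319/10000 ≈ 0.831900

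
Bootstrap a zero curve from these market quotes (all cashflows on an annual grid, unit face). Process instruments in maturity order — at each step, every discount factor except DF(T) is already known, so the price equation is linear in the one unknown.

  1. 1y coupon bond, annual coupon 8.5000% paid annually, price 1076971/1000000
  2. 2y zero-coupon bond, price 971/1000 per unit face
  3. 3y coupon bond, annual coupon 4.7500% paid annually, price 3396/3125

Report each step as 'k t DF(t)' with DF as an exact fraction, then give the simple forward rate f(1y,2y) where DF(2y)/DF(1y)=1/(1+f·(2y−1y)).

step 1 [1y] bond c/1=17/200: DF=(1076971/1000000 − 17/200·(0))/(1+17/200) = 4963/5000 ≈ 0.992600
step 2 [2y] zero: DF = P = 971/1000 ≈ 0.971000
step 3 [3y] bond c/1=19/400: DF=(3396/3125 − 19/400·(0.992600+0.971000))/(1+19/400) = 2371/2500 ≈ 0.948400

1 1 4963/5000
2 2 971/1000
3 3 2371/2500
f(1y,2y) = ((4963/5000)/(971/1000) − 1)/(1) = 108/4855 ≈ 2.2245%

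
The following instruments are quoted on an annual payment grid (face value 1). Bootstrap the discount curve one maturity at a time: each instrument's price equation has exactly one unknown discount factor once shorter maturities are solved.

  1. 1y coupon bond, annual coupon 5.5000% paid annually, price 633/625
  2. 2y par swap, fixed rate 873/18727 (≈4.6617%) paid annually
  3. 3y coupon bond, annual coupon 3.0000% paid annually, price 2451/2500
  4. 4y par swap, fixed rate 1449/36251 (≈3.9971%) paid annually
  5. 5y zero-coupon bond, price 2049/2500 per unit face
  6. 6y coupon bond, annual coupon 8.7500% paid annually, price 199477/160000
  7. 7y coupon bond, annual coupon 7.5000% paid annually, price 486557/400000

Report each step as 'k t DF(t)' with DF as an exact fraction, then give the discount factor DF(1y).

step 1 [1y] bond c/1=11/200: DF=(633/625 − 11/200·(0))/(1+11/200) = 24/25 ≈ 0.960000
step 2 [2y] swap r/1=873/18727: DF=(1 − 873/18727·(0.960000))/(1+873/18727) = 9127/10000 ≈ 0.912700
step 3 [3y] bond c/1=3/100: DF=(2451/2500 − 3/100·(0.960000+0.912700))/(1+3/100) = 8973/10000 ≈ 0.897300
step 4 [4y] swap r/1=1449/36251: DF=(1 − 1449/36251·(0.960000+0.912700+0.897300))/(1+1449/36251) = 8551/10000 ≈ 0.855100
step 5 [5y] zero: DF = P = 2049/2500 ≈ 0.819600
step 6 [6y] bond c/1=7/80: DF=(199477/160000 − 7/80·(0.960000+0.912700+0.897300+0.855100+0.819600))/(1+7/80) = 493/625 ≈ 0.788800
step 7 [7y] bond c/1=3/40: DF=(486557/400000 − 3/40·(0.960000+0.912700+0.897300+0.855100+0.819600+0.788800))/(1+3/40) = 479/625 ≈ 0.766400

1 1 24/25
2 2 9127/10000
3 3 8973/10000
4 4 8551/10000
5 5 2049/2500
6 6 493/625
7 7 479/625
DF(1y) = 24/25 ≈ 0.960000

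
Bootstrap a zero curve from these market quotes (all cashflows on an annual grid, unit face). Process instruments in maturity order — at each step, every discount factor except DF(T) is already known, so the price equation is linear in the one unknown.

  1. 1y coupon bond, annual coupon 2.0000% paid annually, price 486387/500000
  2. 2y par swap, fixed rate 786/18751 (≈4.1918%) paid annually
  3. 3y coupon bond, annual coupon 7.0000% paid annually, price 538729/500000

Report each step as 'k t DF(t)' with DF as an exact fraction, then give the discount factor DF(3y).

1 1 9537/10000
2 2 4607/5000
3 3 8843/10000
DF(3y) = 8843/10000 ≈ 0.884300

step 1 [1y] bond c/1=1/50: DF=(486387/500000 − 1/50·(0))/(1+1/50) = 9537/10000 ≈ 0.953700
step 2 [2y] swap r/1=786/18751: DF=(1 − 786/18751·(0.953700))/(1+786/18751) = 4607/5000 ≈ 0.921400
step 3 [3y] bond c/1=7/100: DF=(538729/500000 − 7/100·(0.953700+0.921400))/(1+7/100) = 8843/10000 ≈ 0.884300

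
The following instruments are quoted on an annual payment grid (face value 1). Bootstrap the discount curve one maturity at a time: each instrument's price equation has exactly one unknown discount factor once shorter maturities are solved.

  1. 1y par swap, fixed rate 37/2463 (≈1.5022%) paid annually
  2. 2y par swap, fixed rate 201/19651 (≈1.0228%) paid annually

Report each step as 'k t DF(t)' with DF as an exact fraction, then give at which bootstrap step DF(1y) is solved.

step 1 [1y] swap r/1=37/2463: DF=(1 − 37/2463·(0))/(1+37/2463) = 2463/2500 ≈ 0.985200
step 2 [2y] swap r/1=201/19651: DF=(1 − 201/19651·(0.985200))/(1+201/19651) = 9799/10000 ≈ 0.979900

1 1 2463/2500
2 2 9799/10000
DF(1y) is solved at step 1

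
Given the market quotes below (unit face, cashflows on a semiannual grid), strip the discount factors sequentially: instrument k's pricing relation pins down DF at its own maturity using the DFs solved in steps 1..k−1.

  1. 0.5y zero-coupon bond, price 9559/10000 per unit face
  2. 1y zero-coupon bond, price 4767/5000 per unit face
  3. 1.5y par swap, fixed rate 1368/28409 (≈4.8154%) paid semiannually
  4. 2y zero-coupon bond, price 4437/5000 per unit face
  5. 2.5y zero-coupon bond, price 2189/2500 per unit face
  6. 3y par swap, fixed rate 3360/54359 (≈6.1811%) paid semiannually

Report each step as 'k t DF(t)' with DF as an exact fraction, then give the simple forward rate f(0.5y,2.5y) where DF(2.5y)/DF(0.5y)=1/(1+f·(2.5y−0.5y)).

1 1/2 9559/10000
2 1 4767/5000
3 3/2 2329/2500
4 2 4437/5000
5 5/2 2189/2500
6 3 104/125
f(0.5y,2.5y) = ((9559/10000)/(2189/2500) − 1)/(2) = 73/1592 ≈ 4.5854%

step 1 [0.5y] zero: DF = P = 9559/10000 ≈ 0.955900
step 2 [1y] zero: DF = P = 4767/5000 ≈ 0.953400
step 3 [1.5y] swap r/2=684/28409: DF=(1 − 684/28409·(0.955900+0.953400))/(1+684/28409) = 2329/2500 ≈ 0.931600
step 4 [2y] zero: DF = P = 4437/5000 ≈ 0.887400
step 5 [2.5y] zero: DF = P = 2189/2500 ≈ 0.875600
step 6 [3y] swap r/2=1680/54359: DF=(1 − 1680/54359·(0.955900+0.953400+0.931600+0.887400+0.875600))/(1+1680/54359) = 104/125 ≈ 0.832000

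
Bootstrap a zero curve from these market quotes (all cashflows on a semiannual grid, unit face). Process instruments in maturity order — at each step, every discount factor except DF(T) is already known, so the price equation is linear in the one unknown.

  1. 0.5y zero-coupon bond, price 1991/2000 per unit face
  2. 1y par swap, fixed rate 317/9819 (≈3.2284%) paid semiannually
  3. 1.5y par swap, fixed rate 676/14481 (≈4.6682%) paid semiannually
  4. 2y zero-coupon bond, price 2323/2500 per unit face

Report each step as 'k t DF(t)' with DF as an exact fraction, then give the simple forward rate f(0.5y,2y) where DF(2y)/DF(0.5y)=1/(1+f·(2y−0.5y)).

step 1 [0.5y] zero: DF = P = 1991/2000 ≈ 0.995500
step 2 [1y] swap r/2=317/19638: DF=(1 − 317/19638·(0.995500))/(1+317/19638) = 9683/10000 ≈ 0.968300
step 3 [1.5y] swap r/2=338/14481: DF=(1 − 338/14481·(0.995500+0.968300))/(1+338/14481) = 2331/2500 ≈ 0.932400
step 4 [2y] zero: DF = P = 2323/2500 ≈ 0.929200

1 1/2 1991/2000
2 1 9683/10000
3 3/2 2331/2500
4 2 2323/2500
f(0.5y,2y) = ((1991/2000)/(2323/2500) − 1)/(3/2) = 221/4646 ≈ 4.7568%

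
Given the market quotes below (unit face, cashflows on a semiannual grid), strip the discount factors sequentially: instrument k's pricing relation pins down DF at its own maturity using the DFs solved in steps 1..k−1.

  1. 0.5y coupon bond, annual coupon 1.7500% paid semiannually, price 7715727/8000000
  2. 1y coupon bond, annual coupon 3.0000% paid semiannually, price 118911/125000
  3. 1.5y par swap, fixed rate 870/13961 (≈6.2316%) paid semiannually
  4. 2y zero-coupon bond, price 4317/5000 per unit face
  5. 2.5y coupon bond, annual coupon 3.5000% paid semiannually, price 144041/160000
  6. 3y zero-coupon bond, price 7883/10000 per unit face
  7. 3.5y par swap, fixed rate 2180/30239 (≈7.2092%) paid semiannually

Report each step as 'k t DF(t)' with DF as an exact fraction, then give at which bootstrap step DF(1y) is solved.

1 1/2 9561/10000
2 1 9231/10000
3 3/2 913/1000
4 2 4317/5000
5 5/2 8219/10000
6 3 7883/10000
7 7/2 391/500
DF(1y) is solved at step 2

step 1 [0.5y] bond c/2=7/800: DF=(7715727/8000000 − 7/800·(0))/(1+7/800) = 9561/10000 ≈ 0.956100
step 2 [1y] bond c/2=3/200: DF=(118911/125000 − 3/200·(0.956100))/(1+3/200) = 9231/10000 ≈ 0.923100
step 3 [1.5y] swap r/2=435/13961: DF=(1 − 435/13961·(0.956100+0.923100))/(1+435/13961) = 913/1000 ≈ 0.913000
step 4 [2y] zero: DF = P = 4317/5000 ≈ 0.863400
step 5 [2.5y] bond c/2=7/400: DF=(144041/160000 − 7/400·(0.956100+0.923100+0.913000+0.863400))/(1+7/400) = 8219/10000 ≈ 0.821900
step 6 [3y] zero: DF = P = 7883/10000 ≈ 0.788300
step 7 [3.5y] swap r/2=1090/30239: DF=(1 − 1090/30239·(0.956100+0.923100+0.913000+0.863400+0.821900+0.788300))/(1+1090/30239) = 391/500 ≈ 0.782000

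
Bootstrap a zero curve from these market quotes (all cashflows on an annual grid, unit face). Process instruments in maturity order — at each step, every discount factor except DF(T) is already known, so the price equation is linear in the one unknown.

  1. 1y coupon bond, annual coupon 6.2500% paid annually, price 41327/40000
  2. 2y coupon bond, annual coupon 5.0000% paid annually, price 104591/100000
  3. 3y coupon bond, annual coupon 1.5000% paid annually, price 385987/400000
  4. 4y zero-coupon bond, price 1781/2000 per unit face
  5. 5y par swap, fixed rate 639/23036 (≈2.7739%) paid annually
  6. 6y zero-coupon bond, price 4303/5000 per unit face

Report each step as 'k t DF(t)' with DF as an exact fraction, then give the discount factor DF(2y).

step 1 [1y] bond c/1=1/16: DF=(41327/40000 − 1/16·(0))/(1+1/16) = 2431/2500 ≈ 0.972400
step 2 [2y] bond c/1=1/20: DF=(104591/100000 − 1/20·(0.972400))/(1+1/20) = 4749/5000 ≈ 0.949800
step 3 [3y] bond c/1=3/200: DF=(385987/400000 − 3/200·(0.972400+0.949800))/(1+3/200) = 9223/10000 ≈ 0.922300
step 4 [4y] zero: DF = P = 1781/2000 ≈ 0.890500
step 5 [5y] swap r/1=639/23036: DF=(1 − 639/23036·(0.972400+0.949800+0.922300+0.890500))/(1+639/23036) = 4361/5000 ≈ 0.872200
step 6 [6y] zero: DF = P = 4303/5000 ≈ 0.860600

1 1 2431/2500
2 2 4749/5000
3 3 9223/10000
4 4 1781/2000
5 5 4361/5000
6 6 4303/5000
DF(2y) = 4749/5000 ≈ 0.949800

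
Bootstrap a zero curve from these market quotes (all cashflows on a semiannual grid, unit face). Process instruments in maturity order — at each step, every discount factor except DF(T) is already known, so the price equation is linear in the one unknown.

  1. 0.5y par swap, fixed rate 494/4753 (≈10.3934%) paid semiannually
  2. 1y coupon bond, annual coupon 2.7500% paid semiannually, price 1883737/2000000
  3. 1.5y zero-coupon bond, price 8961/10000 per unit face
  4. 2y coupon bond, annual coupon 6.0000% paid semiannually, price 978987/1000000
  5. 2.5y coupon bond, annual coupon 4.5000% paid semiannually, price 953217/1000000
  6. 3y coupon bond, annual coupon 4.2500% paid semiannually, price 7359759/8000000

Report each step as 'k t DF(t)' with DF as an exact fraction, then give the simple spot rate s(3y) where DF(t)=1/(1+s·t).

step 1 [0.5y] swap r/2=247/4753: DF=(1 − 247/4753·(0))/(1+247/4753) = 4753/5000 ≈ 0.950600
step 2 [1y] bond c/2=11/800: DF=(1883737/2000000 − 11/800·(0.950600))/(1+11/800) = 4581/5000 ≈ 0.916200
step 3 [1.5y] zero: DF = P = 8961/10000 ≈ 0.896100
step 4 [2y] bond c/2=3/100: DF=(978987/1000000 − 3/100·(0.950600+0.916200+0.896100))/(1+3/100) = 87/100 ≈ 0.870000
step 5 [2.5y] bond c/2=9/400: DF=(953217/1000000 − 9/400·(0.950600+0.916200+0.896100+0.870000))/(1+9/400) = 8523/10000 ≈ 0.852300
step 6 [3y] bond c/2=17/800: DF=(7359759/8000000 − 17/800·(0.950600+0.916200+0.896100+0.870000+0.852300))/(1+17/800) = 323/400 ≈ 0.807500

1 1/2 4753/5000
2 1 4581/5000
3 3/2 8961/10000
4 2 87/100
5 5/2 8523/10000
6 3 323/400
s(3y) = (1/(323/400) − 1)/(3) = 77/969 ≈ 7.9463%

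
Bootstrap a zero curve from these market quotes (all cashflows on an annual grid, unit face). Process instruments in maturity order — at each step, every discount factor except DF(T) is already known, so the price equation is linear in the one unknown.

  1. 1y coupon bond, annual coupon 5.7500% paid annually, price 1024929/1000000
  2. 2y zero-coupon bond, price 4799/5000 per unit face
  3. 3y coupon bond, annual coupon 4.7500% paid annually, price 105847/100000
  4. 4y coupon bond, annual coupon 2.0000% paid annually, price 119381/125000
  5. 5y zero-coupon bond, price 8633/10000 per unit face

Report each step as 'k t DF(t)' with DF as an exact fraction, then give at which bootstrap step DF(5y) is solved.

1 1 2423/2500
2 2 4799/5000
3 3 923/1000
4 4 2201/2500
5 5 8633/10000
DF(5y) is solved at step 5

step 1 [1y] bond c/1=23/400: DF=(1024929/1000000 − 23/400·(0))/(1+23/400) = 2423/2500 ≈ 0.969200
step 2 [2y] zero: DF = P = 4799/5000 ≈ 0.959800
step 3 [3y] bond c/1=19/400: DF=(105847/100000 − 19/400·(0.969200+0.959800))/(1+19/400) = 923/1000 ≈ 0.923000
step 4 [4y] bond c/1=1/50: DF=(119381/125000 − 1/50·(0.969200+0.959800+0.923000))/(1+1/50) = 2201/2500 ≈ 0.880400
step 5 [5y] zero: DF = P = 8633/10000 ≈ 0.863300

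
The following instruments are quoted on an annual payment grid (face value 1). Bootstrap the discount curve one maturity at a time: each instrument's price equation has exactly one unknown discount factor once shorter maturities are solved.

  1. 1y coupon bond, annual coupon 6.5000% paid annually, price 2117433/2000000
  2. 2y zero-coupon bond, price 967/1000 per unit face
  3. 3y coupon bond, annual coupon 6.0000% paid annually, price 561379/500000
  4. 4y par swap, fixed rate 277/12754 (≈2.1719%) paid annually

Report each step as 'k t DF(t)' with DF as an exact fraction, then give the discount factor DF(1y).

1 1 9941/10000
2 2 967/1000
3 3 4741/5000
4 4 9169/10000
DF(1y) = 9941/10000 ≈ 0.994100

step 1 [1y] bond c/1=13/200: DF=(2117433/2000000 − 13/200·(0))/(1+13/200) = 9941/10000 ≈ 0.994100
step 2 [2y] zero: DF = P = 967/1000 ≈ 0.967000
step 3 [3y] bond c/1=3/50: DF=(561379/500000 − 3/50·(0.994100+0.967000))/(1+3/50) = 4741/5000 ≈ 0.948200
step 4 [4y] swap r/1=277/12754: DF=(1 − 277/12754·(0.994100+0.967000+0.948200))/(1+277/12754) = 9169/10000 ≈ 0.916900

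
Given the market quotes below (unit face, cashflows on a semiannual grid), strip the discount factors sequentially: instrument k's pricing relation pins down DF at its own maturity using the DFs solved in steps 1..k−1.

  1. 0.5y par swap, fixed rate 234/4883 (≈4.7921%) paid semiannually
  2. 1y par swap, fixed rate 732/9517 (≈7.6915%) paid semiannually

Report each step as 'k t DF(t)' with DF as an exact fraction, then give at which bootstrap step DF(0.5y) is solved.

1 1/2 4883/5000
2 1 2317/2500
DF(0.5y) is solved at step 1

step 1 [0.5y] swap r/2=117/4883: DF=(1 − 117/4883·(0))/(1+117/4883) = 4883/5000 ≈ 0.976600
step 2 [1y] swap r/2=366/9517: DF=(1 − 366/9517·(0.976600))/(1+366/9517) = 2317/2500 ≈ 0.926800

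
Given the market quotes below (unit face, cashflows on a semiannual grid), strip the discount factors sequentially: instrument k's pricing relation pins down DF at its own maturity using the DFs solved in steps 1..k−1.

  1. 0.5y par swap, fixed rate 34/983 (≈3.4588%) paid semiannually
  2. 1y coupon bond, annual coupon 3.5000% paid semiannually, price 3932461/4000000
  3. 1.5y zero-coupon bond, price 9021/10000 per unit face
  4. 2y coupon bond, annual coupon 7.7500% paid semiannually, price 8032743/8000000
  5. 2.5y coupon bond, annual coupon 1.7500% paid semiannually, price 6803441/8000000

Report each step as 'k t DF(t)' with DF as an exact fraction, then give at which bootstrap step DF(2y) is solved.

1 1/2 983/1000
2 1 9493/10000
3 3/2 9021/10000
4 2 8609/10000
5 5/2 811/1000
DF(2y) is solved at step 4

step 1 [0.5y] swap r/2=17/983: DF=(1 − 17/983·(0))/(1+17/983) = 983/1000 ≈ 0.983000
step 2 [1y] bond c/2=7/400: DF=(3932461/4000000 − 7/400·(0.983000))/(1+7/400) = 9493/10000 ≈ 0.949300
step 3 [1.5y] zero: DF = P = 9021/10000 ≈ 0.902100
step 4 [2y] bond c/2=31/800: DF=(8032743/8000000 − 31/800·(0.983000+0.949300+0.902100))/(1+31/800) = 8609/10000 ≈ 0.860900
step 5 [2.5y] bond c/2=7/800: DF=(6803441/8000000 − 7/800·(0.983000+0.949300+0.902100+0.860900))/(1+7/800) = 811/1000 ≈ 0.811000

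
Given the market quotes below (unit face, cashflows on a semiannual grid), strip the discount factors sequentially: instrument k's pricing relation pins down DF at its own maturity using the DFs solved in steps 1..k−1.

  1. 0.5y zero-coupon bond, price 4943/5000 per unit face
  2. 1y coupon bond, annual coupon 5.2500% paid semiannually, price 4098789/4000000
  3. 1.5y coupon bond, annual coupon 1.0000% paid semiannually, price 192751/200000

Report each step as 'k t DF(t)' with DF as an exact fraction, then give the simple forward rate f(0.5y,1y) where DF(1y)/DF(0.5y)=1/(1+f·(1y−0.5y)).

step 1 [0.5y] zero: DF = P = 4943/5000 ≈ 0.988600
step 2 [1y] bond c/2=21/800: DF=(4098789/4000000 − 21/800·(0.988600))/(1+21/800) = 2433/2500 ≈ 0.973200
step 3 [1.5y] bond c/2=1/200: DF=(192751/200000 − 1/200·(0.988600+0.973200))/(1+1/200) = 2373/2500 ≈ 0.949200

1 1/2 4943/5000
2 1 2433/2500
3 3/2 2373/2500
f(0.5y,1y) = ((4943/5000)/(2433/2500) − 1)/(1/2) = 77/2433 ≈ 3.1648%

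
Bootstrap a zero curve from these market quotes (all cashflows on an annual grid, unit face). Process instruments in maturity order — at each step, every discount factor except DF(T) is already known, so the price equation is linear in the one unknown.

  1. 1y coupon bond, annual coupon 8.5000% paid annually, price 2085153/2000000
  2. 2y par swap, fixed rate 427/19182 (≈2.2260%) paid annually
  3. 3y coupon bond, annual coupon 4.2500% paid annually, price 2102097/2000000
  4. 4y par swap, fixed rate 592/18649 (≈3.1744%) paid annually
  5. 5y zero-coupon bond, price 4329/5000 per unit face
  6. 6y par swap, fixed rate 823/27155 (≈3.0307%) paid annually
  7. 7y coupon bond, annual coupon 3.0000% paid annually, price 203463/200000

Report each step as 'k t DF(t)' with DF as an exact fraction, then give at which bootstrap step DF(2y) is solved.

1 1 9609/10000
2 2 9573/10000
3 3 93/100
4 4 551/625
5 5 4329/5000
6 6 4177/5000
7 7 1659/2000
DF(2y) is solved at step 2

step 1 [1y] bond c/1=17/200: DF=(2085153/2000000 − 17/200·(0))/(1+17/200) = 9609/10000 ≈ 0.960900
step 2 [2y] swap r/1=427/19182: DF=(1 − 427/19182·(0.960900))/(1+427/19182) = 9573/10000 ≈ 0.957300
step 3 [3y] bond c/1=17/400: DF=(2102097/2000000 − 17/400·(0.960900+0.957300))/(1+17/400) = 93/100 ≈ 0.930000
step 4 [4y] swap r/1=592/18649: DF=(1 − 592/18649·(0.960900+0.957300+0.930000))/(1+592/18649) = 551/625 ≈ 0.881600
step 5 [5y] zero: DF = P = 4329/5000 ≈ 0.865800
step 6 [6y] swap r/1=823/27155: DF=(1 − 823/27155·(0.960900+0.957300+0.930000+0.881600+0.865800))/(1+823/27155) = 4177/5000 ≈ 0.835400
step 7 [7y] bond c/1=3/100: DF=(203463/200000 − 3/100·(0.960900+0.957300+0.930000+0.881600+0.865800+0.835400))/(1+3/100) = 1659/2000 ≈ 0.829500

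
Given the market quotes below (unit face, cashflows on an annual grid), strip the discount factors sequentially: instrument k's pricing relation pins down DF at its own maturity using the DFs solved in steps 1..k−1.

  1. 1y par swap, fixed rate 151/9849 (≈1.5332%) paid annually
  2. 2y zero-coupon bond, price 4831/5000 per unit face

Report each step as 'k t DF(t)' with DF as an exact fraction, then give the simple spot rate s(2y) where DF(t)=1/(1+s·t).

1 1 9849/10000
2 2 4831/5000
s(2y) = (1/(4831/5000) − 1)/(2) = 169/9662 ≈ 1.7491%

step 1 [1y] swap r/1=151/9849: DF=(1 − 151/9849·(0))/(1+151/9849) = 9849/10000 ≈ 0.984900
step 2 [2y] zero: DF = P = 4831/5000 ≈ 0.966200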